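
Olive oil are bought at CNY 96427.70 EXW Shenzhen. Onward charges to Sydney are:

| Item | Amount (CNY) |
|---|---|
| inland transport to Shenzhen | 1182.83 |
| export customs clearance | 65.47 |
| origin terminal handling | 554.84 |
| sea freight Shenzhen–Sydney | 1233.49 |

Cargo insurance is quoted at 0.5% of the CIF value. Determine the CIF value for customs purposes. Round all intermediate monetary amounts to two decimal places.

CIF value: CNY 99964.15

Let C be the CIF value. C = EXW price + pre-shipment costs + freight + 0.5% × C
C − 0.5% × C = 96427.70 + 1182.83 + 65.47 + 554.84 + 1233.49
0.995 × C = 99464.33
C = 99464.33 / 0.995 = 99964.15
Insurance premium = 0.5% × 99964.15 = 499.82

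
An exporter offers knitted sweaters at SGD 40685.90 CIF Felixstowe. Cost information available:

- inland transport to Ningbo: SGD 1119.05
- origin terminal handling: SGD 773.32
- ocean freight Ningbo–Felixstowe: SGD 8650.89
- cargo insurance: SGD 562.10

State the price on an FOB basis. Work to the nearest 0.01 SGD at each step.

Not relevant to the conversion: origin terminal, inland to port — on the seller under both CIF and FOB; already in the CIF price and stays in the FOB price.
From CIF to FOB, the seller no longer bears: freight, insurance.
FOB price = 40685.90 − 8650.89 − 562.10 = 31472.91

FOB price: SGD 31472.91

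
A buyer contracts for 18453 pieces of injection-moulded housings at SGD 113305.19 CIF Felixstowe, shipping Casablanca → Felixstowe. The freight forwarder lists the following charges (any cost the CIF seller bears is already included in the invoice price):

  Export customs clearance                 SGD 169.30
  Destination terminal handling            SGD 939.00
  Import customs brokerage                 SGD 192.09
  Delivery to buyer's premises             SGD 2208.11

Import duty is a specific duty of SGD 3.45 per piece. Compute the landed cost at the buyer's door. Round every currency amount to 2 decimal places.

Total landed cost: SGD 180307.24

CIF: the seller pays costs through ocean freight and marine insurance to the destination port.
Already in the invoice (seller's account under CIF): export clearance — exclude.
The CIF price already equals the CIF value: 113305.19
Import duty = 18453 × 3.45 = 63662.85
Buyer bears: destination terminal 939.00 + brokerage 192.09 + delivery 2208.11 + duty 63662.85 = 67002.05
Landed cost = invoice 113305.19 + 67002.05 = 180307.24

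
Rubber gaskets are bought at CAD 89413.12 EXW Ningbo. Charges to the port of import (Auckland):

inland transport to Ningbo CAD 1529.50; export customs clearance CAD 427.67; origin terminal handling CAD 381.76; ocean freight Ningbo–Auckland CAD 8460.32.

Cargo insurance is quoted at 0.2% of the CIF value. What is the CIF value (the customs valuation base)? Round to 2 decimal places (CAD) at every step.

Let C be the CIF value. C = EXW price + pre-shipment costs + freight + 0.2% × C
C − 0.2% × C = 89413.12 + 1529.50 + 427.67 + 381.76 + 8460.32
0.998 × C = 100212.37
C = 100212.37 / 0.998 = 100413.20
Insurance premium = 0.2% × 100413.20 = 200.83

CIF value: CAD 100413.20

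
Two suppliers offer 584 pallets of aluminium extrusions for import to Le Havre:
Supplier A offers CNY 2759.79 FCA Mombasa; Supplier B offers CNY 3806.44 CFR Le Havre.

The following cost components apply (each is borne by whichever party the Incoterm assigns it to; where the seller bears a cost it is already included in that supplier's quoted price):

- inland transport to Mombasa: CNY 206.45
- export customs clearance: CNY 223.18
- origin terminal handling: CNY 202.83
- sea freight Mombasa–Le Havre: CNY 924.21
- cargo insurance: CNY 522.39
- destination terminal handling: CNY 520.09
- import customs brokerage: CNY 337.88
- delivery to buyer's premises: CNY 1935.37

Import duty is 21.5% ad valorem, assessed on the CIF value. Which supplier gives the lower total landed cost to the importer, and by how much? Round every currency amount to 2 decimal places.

Supplier A (FCA):
CIF value = FCA price + origin terminal + freight + insurance = 2759.79 + 202.83 + 924.21 + 522.39 = 4409.22
Import duty = 4409.22 × 21.5% = 947.98
Buyer bears (A): 202.83 + 924.21 + 522.39 + 520.09 + 337.88 + 1935.37 = 4442.77
Landed cost (A) = invoice 2759.79 + 4442.77 + duty 947.98 = 8150.54
Supplier B (CFR):
CIF value = CFR price + insurance = 3806.44 + 522.39 = 4328.83
Import duty = 4328.83 × 21.5% = 930.70
Buyer bears (B): 522.39 + 520.09 + 337.88 + 1935.37 = 3315.73
Landed cost (B) = invoice 3806.44 + 3315.73 + duty 930.70 = 8052.87
Difference = |8150.54 − 8052.87| = 97.67

Supplier B is cheaper by CNY 97.67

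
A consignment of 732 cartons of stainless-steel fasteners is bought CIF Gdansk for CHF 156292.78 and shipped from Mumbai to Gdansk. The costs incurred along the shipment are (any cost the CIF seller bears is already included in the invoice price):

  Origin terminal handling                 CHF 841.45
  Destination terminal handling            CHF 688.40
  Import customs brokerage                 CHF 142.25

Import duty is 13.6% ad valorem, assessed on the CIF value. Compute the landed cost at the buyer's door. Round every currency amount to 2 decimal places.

CIF: the seller pays costs through ocean freight and marine insurance to the destination port.
Already in the invoice (seller's account under CIF): origin terminal — exclude.
The CIF price already equals the CIF value: 156292.78
Import duty = 156292.78 × 13.6% = 21255.82
Buyer bears: destination terminal 688.40 + brokerage 142.25 + duty 21255.82 = 22086.47
Landed cost = invoice 156292.78 + 22086.47 = 178379.25

Total landed cost: CHF 178379.25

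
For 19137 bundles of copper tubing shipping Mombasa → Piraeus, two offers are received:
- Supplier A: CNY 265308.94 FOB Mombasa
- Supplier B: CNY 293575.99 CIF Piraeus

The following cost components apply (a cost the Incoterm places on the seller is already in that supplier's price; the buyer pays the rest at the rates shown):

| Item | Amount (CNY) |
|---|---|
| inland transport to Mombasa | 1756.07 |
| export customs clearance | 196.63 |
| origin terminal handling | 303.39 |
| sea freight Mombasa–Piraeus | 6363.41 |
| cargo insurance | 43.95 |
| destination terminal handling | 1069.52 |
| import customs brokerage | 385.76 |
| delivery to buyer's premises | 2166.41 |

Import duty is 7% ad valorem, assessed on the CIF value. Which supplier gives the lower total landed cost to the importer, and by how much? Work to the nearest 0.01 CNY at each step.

Supplier A (FOB):
CIF value = FOB price + freight + insurance = 265308.94 + 6363.41 + 43.95 = 271716.30
Import duty = 271716.30 × 7% = 19020.14
Buyer bears (A): 6363.41 + 43.95 + 1069.52 + 385.76 + 2166.41 = 10029.05
Landed cost (A) = invoice 265308.94 + 10029.05 + duty 19020.14 = 294358.13
Supplier B (CIF):
The CIF price already equals the CIF value: 293575.99
Import duty = 293575.99 × 7% = 20550.32
Buyer bears (B): 1069.52 + 385.76 + 2166.41 = 3621.69
Landed cost (B) = invoice 293575.99 + 3621.69 + duty 20550.32 = 317748.00
Difference = |294358.13 − 317748.00| = 23389.87

Supplier A is cheaper by CNY 23389.87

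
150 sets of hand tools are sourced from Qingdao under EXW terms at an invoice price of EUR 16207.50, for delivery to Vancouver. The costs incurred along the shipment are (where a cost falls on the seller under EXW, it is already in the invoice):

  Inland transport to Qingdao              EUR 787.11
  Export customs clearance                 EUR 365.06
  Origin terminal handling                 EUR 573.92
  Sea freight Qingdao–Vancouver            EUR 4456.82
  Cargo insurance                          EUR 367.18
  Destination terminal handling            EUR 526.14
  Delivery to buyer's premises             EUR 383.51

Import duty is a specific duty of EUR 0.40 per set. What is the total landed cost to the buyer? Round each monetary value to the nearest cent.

Total landed cost: EUR 23727.24

EXW: the seller makes goods available at their premises; the buyer bears all onward costs.
CIF value = EXW price + inland to port + export clearance + origin terminal + freight + insurance = 16207.50 + 787.11 + 365.06 + 573.92 + 4456.82 + 367.18 = 22757.59
Import duty = 150 × 0.40 = 60.00
Buyer bears: inland to port 787.11 + export clearance 365.06 + origin terminal 573.92 + freight 4456.82 + insurance 367.18 + destination terminal 526.14 + delivery 383.51 + duty 60.00 = 7519.74
Landed cost = invoice 16207.50 + 7519.74 = 23727.24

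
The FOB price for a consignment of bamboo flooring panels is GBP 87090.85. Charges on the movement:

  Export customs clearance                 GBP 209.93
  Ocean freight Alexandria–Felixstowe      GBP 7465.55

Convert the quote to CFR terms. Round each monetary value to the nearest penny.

Not relevant to the conversion: export clearance — on the seller under both FOB and CFR; already in the FOB price and stays in the CFR price.
From FOB to CFR, the seller additionally bears: freight.
CFR price = 87090.85 + 7465.55 = 94556.40

CFR price: GBP 94556.40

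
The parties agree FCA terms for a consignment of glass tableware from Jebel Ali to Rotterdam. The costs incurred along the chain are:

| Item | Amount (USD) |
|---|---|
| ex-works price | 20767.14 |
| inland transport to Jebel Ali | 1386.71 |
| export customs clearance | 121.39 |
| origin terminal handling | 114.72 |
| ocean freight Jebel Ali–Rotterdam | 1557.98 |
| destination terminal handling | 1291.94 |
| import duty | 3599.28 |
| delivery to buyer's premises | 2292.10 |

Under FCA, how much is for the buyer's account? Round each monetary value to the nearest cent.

Buyer's account: USD 8856.02

FCA: the seller delivers export-cleared goods to the carrier; the buyer bears costs from that point.
Seller's account: goods 20767.14 + inland to port 1386.71 + export clearance 121.39 = 22275.24
Buyer's account: origin terminal 114.72 + freight 1557.98 + destination terminal 1291.94 + duty 3599.28 + delivery 2292.10 = 8856.02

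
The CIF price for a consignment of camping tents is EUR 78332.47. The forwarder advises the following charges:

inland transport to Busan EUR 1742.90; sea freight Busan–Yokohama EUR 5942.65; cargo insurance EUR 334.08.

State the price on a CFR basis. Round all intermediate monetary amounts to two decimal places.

Not relevant to the conversion: inland to port, freight — on the seller under both CIF and CFR; already in the CIF price and stays in the CFR price.
From CIF to CFR, the seller no longer bears: insurance.
CFR price = 78332.47 − 334.08 = 77998.39

CFR price: EUR 77998.39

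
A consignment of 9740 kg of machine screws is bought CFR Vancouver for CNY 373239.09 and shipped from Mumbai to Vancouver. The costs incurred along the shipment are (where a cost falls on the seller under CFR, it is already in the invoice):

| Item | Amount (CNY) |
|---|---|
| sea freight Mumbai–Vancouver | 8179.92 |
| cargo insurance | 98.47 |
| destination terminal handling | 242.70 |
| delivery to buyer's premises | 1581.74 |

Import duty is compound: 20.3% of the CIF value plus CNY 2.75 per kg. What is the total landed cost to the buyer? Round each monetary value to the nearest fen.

Total landed cost: CNY 477734.52

CFR: the seller pays costs through ocean freight to the destination port, but not insurance.
Already in the invoice (seller's account under CFR): freight — exclude.
CIF value = CFR price + insurance = 373239.09 + 98.47 = 373337.56
Ad valorem component: 373337.56 × 20.3% = 75787.52
Specific component: 9740 × 2.75 = 26785.00
Import duty = 75787.52 + 26785.00 = 102572.52
Buyer bears: insurance 98.47 + destination terminal 242.70 + delivery 1581.74 + duty 102572.52 = 104495.43
Landed cost = invoice 373239.09 + 104495.43 = 477734.52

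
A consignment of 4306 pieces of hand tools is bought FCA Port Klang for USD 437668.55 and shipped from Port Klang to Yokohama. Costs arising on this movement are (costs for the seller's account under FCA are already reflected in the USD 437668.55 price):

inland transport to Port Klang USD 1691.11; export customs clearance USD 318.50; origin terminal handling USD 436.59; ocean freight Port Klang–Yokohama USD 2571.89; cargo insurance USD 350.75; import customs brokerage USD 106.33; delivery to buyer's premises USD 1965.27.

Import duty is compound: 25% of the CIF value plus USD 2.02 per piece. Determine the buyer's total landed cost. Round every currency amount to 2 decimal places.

FCA: the seller delivers export-cleared goods to the carrier; the buyer bears costs from that point.
Already in the invoice (seller's account under FCA): inland to port, export clearance — exclude.
CIF value = FCA price + origin terminal + freight + insurance = 437668.55 + 436.59 + 2571.89 + 350.75 = 441027.78
Ad valorem component: 441027.78 × 25% = 110256.95
Specific component: 4306 × 2.02 = 8698.12
Import duty = 110256.95 + 8698.12 = 118955.07
Buyer bears: origin terminal 436.59 + freight 2571.89 + insurance 350.75 + brokerage 106.33 + delivery 1965.27 + duty 118955.07 = 124385.90
Landed cost = invoice 437668.55 + 124385.90 = 562054.45

Total landed cost: USD 562054.45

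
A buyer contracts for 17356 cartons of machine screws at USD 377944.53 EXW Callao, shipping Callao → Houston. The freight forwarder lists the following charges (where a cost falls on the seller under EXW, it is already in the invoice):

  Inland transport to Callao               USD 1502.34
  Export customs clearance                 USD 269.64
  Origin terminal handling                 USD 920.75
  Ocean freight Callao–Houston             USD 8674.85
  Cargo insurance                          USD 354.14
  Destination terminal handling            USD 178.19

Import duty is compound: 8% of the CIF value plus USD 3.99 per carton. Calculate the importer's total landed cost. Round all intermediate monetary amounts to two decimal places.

EXW: the seller makes goods available at their premises; the buyer bears all onward costs.
CIF value = EXW price + inland to port + export clearance + origin terminal + freight + insurance = 377944.53 + 1502.34 + 269.64 + 920.75 + 8674.85 + 354.14 = 389666.25
Ad valorem component: 389666.25 × 8% = 31173.30
Specific component: 17356 × 3.99 = 69250.44
Import duty = 31173.30 + 69250.44 = 100423.74
Buyer bears: inland to port 1502.34 + export clearance 269.64 + origin terminal 920.75 + freight 8674.85 + insurance 354.14 + destination terminal 178.19 + duty 100423.74 = 112323.65
Landed cost = invoice 377944.53 + 112323.65 = 490268.18

Total landed cost: USD 490268.18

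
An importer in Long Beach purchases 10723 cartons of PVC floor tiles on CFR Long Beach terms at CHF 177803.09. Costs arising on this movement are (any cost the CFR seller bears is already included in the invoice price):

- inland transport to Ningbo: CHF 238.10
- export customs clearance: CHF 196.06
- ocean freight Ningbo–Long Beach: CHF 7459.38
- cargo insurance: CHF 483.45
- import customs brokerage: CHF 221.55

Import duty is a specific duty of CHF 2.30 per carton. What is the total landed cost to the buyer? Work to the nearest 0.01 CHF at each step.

CFR: the seller pays costs through ocean freight to the destination port, but not insurance.
Already in the invoice (seller's account under CFR): inland to port, export clearance, freight — exclude.
CIF value = CFR price + insurance = 177803.09 + 483.45 = 178286.54
Import duty = 10723 × 2.30 = 24662.90
Buyer bears: insurance 483.45 + brokerage 221.55 + duty 24662.90 = 25367.90
Landed cost = invoice 177803.09 + 25367.90 = 203170.99

Total landed cost: CHF 203170.99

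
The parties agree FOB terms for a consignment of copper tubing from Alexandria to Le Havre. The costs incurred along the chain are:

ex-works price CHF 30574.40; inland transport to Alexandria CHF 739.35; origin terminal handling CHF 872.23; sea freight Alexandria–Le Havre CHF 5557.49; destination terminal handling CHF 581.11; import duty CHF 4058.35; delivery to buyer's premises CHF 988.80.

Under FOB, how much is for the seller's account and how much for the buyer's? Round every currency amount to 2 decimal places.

Seller: CHF 32185.98; buyer: CHF 11185.75

FOB: the seller bears costs until goods are on board at the origin port; the buyer bears freight, insurance and all costs thereafter.
Seller's account: goods 30574.40 + inland to port 739.35 + origin terminal 872.23 = 32185.98
Buyer's account: freight 5557.49 + destination terminal 581.11 + duty 4058.35 + delivery 988.80 = 11185.75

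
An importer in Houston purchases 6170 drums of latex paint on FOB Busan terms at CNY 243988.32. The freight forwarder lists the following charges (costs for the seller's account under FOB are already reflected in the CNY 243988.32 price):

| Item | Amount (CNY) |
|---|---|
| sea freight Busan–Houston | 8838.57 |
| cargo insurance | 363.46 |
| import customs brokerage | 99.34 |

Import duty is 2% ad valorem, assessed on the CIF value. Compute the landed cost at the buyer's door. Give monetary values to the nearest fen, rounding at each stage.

FOB: the seller bears costs until goods are on board at the origin port; the buyer bears freight, insurance and all costs thereafter.
CIF value = FOB price + freight + insurance = 243988.32 + 8838.57 + 363.46 = 253190.35
Import duty = 253190.35 × 2% = 5063.81
Buyer bears: freight 8838.57 + insurance 363.46 + brokerage 99.34 + duty 5063.81 = 14365.18
Landed cost = invoice 243988.32 + 14365.18 = 258353.50

Total landed cost: CNY 258353.50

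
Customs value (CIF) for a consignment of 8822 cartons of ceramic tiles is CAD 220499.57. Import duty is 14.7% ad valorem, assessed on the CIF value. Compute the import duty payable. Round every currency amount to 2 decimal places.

Import duty = 220499.57 × 14.7% = 32413.44

Import duty: CAD 32413.44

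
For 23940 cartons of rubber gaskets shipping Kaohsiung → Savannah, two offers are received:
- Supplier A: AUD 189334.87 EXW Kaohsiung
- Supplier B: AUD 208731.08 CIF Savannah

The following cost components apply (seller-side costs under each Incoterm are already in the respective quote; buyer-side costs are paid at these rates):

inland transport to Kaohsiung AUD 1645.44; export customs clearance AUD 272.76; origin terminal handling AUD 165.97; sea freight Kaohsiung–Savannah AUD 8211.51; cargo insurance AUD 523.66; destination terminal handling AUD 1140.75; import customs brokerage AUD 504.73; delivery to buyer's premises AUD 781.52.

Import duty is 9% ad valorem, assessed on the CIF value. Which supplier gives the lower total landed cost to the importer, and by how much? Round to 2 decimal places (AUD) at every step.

Supplier A is cheaper by AUD 9348.79

Supplier A (EXW):
CIF value = EXW price + inland to port + export clearance + origin terminal + freight + insurance = 189334.87 + 1645.44 + 272.76 + 165.97 + 8211.51 + 523.66 = 200154.21
Import duty = 200154.21 × 9% = 18013.88
Buyer bears (A): 1645.44 + 272.76 + 165.97 + 8211.51 + 523.66 + 1140.75 + 504.73 + 781.52 = 13246.34
Landed cost (A) = invoice 189334.87 + 13246.34 + duty 18013.88 = 220595.09
Supplier B (CIF):
The CIF price already equals the CIF value: 208731.08
Import duty = 208731.08 × 9% = 18785.80
Buyer bears (B): 1140.75 + 504.73 + 781.52 = 2427.00
Landed cost (B) = invoice 208731.08 + 2427.00 + duty 18785.80 = 229943.88
Difference = |220595.09 − 229943.88| = 9348.79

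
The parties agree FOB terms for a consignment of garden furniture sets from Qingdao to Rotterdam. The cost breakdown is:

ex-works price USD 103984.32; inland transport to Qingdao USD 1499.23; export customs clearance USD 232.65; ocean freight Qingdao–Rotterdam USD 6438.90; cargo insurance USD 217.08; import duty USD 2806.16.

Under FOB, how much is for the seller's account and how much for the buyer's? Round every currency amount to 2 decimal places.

FOB: the seller bears costs until goods are on board at the origin port; the buyer bears freight, insurance and all costs thereafter.
Seller's account: goods 103984.32 + inland to port 1499.23 + export clearance 232.65 = 105716.20
Buyer's account: freight 6438.90 + insurance 217.08 + duty 2806.16 = 9462.14

Seller: USD 105716.20; buyer: USD 9462.14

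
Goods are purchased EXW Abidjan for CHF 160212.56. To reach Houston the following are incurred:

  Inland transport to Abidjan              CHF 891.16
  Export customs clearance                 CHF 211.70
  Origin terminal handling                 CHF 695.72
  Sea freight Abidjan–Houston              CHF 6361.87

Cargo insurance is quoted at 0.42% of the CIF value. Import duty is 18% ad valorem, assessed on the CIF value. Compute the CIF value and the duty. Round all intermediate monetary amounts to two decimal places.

CIF value: CHF 169083.16; import duty: CHF 30434.97

Let C be the CIF value. C = EXW price + pre-shipment costs + freight + 0.42% × C
C − 0.42% × C = 160212.56 + 891.16 + 211.70 + 695.72 + 6361.87
0.9958 × C = 168373.01
C = 168373.01 / 0.9958 = 169083.16
Insurance premium = 0.42% × 169083.16 = 710.15
Import duty = 169083.16 × 18% = 30434.97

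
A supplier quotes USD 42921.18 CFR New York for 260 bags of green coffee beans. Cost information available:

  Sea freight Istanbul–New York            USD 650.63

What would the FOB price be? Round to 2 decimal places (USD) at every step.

From CFR to FOB, the seller no longer bears: freight.
FOB price = 42921.18 − 650.63 = 42270.55

FOB price: USD 42270.55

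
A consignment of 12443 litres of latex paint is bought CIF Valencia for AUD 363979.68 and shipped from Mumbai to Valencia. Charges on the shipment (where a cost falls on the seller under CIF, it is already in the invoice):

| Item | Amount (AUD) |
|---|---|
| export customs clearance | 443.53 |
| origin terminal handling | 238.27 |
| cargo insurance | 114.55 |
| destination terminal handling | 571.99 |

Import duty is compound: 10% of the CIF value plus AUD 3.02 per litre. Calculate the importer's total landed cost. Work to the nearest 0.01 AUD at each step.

CIF: the seller pays costs through ocean freight and marine insurance to the destination port.
Already in the invoice (seller's account under CIF): export clearance, origin terminal, insurance — exclude.
The CIF price already equals the CIF value: 363979.68
Ad valorem component: 363979.68 × 10% = 36397.97
Specific component: 12443 × 3.02 = 37577.86
Import duty = 36397.97 + 37577.86 = 73975.83
Buyer bears: destination terminal 571.99 + duty 73975.83 = 74547.82
Landed cost = invoice 363979.68 + 74547.82 = 438527.50

Total landed cost: AUD 438527.50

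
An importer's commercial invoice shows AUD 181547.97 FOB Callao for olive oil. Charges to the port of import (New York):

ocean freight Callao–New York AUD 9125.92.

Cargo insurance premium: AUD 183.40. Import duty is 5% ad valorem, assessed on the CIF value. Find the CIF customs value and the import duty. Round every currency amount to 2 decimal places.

CIF value: AUD 190857.29; import duty: AUD 9542.86

CIF = FOB price + freight + insurance
CIF = 181547.97 + 9125.92 + 183.40 = 190857.29
Import duty = 190857.29 × 5% = 9542.86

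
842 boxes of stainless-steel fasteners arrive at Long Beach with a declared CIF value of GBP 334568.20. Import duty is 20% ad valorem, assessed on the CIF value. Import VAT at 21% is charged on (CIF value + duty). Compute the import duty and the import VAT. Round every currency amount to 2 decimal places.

Import duty = 334568.20 × 20% = 66913.64
VAT base = CIF + duty = 334568.20 + 66913.64 = 401481.84
Import VAT = 401481.84 × 21% = 84311.19

Import duty: GBP 66913.64; import VAT: GBP 84311.19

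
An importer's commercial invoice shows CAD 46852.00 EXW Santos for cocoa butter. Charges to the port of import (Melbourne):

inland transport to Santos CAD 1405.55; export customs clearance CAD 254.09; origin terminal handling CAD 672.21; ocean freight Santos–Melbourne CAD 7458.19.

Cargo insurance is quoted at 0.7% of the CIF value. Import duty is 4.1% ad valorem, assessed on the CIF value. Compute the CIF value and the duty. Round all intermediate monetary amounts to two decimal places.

CIF value: CAD 57041.33; import duty: CAD 2338.69

Let C be the CIF value. C = EXW price + pre-shipment costs + freight + 0.7% × C
C − 0.7% × C = 46852.00 + 1405.55 + 254.09 + 672.21 + 7458.19
0.993 × C = 56642.04
C = 56642.04 / 0.993 = 57041.33
Insurance premium = 0.7% × 57041.33 = 399.29
Import duty = 57041.33 × 4.1% = 2338.69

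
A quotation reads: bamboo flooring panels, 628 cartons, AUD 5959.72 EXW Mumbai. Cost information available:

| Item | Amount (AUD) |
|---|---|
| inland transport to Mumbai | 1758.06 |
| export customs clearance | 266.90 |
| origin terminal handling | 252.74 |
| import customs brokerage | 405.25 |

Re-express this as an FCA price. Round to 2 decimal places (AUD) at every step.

FCA price: AUD 7984.68

Not relevant to the conversion: origin terminal, brokerage — on the buyer under both terms; not part of either seller's price.
From EXW to FCA, the seller additionally bears: inland to port, export clearance.
FCA price = 5959.72 + 1758.06 + 266.90 = 7984.68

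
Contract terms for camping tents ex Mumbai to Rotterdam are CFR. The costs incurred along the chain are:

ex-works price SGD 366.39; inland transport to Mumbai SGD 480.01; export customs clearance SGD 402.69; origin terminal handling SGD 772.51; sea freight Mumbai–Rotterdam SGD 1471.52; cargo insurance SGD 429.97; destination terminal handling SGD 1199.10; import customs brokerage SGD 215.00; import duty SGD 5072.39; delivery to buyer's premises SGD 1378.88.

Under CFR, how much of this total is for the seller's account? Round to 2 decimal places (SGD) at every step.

Seller's account: SGD 3493.12

CFR: the seller pays costs through ocean freight to the destination port, but not insurance.
Seller's account: goods 366.39 + inland to port 480.01 + export clearance 402.69 + origin terminal 772.51 + freight 1471.52 = 3493.12
Buyer's account: insurance 429.97 + destination terminal 1199.10 + brokerage 215.00 + duty 5072.39 + delivery 1378.88 = 8295.34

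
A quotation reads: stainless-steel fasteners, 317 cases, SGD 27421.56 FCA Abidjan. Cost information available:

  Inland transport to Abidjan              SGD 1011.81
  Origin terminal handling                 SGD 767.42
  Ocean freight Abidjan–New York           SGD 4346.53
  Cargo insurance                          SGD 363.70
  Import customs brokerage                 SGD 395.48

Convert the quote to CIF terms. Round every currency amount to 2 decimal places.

CIF price: SGD 32899.21

Not relevant to the conversion: inland to port — on the seller under both FCA and CIF; already in the FCA price and stays in the CIF price. brokerage — on the buyer under both terms; not part of either seller's price.
From FCA to CIF, the seller additionally bears: origin terminal, freight, insurance.
CIF price = 27421.56 + 767.42 + 4346.53 + 363.70 = 32899.21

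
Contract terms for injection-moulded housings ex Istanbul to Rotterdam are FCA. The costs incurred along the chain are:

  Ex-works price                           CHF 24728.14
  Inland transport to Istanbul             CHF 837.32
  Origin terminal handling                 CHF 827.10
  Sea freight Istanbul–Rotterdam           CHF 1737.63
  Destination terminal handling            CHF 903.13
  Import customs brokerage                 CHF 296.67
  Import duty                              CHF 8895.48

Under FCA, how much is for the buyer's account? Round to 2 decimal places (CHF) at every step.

FCA: the seller delivers export-cleared goods to the carrier; the buyer bears costs from that point.
Seller's account: goods 24728.14 + inland to port 837.32 = 25565.46
Buyer's account: origin terminal 827.10 + freight 1737.63 + destination terminal 903.13 + brokerage 296.67 + duty 8895.48 = 12660.01

Buyer's account: CHF 12660.01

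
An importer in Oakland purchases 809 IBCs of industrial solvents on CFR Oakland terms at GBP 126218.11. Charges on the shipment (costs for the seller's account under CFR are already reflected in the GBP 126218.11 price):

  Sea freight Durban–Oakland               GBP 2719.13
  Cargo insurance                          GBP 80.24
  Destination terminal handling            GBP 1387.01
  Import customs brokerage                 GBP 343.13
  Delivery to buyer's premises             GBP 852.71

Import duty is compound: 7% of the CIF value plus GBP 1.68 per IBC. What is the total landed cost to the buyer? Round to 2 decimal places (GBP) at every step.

Total landed cost: GBP 139081.20

CFR: the seller pays costs through ocean freight to the destination port, but not insurance.
Already in the invoice (seller's account under CFR): freight — exclude.
CIF value = CFR price + insurance = 126218.11 + 80.24 = 126298.35
Ad valorem component: 126298.35 × 7% = 8840.88
Specific component: 809 × 1.68 = 1359.12
Import duty = 8840.88 + 1359.12 = 10200.00
Buyer bears: insurance 80.24 + destination terminal 1387.01 + brokerage 343.13 + delivery 852.71 + duty 10200.00 = 12863.09
Landed cost = invoice 126218.11 + 12863.09 = 139081.20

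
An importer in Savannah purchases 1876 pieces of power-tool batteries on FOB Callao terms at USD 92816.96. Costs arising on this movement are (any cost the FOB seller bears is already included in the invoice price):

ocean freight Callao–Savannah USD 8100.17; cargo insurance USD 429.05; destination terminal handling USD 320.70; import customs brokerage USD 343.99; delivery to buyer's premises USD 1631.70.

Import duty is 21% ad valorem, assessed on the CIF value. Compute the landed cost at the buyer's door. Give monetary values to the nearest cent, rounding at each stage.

FOB: the seller bears costs until goods are on board at the origin port; the buyer bears freight, insurance and all costs thereafter.
CIF value = FOB price + freight + insurance = 92816.96 + 8100.17 + 429.05 = 101346.18
Import duty = 101346.18 × 21% = 21282.70
Buyer bears: freight 8100.17 + insurance 429.05 + destination terminal 320.70 + brokerage 343.99 + delivery 1631.70 + duty 21282.70 = 32108.31
Landed cost = invoice 92816.96 + 32108.31 = 124925.27

Total landed cost: USD 124925.27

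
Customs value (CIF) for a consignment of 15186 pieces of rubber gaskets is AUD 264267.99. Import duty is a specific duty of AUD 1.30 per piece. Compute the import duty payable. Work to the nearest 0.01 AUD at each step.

Import duty = 15186 × 1.30 = 19741.80

Import duty: AUD 19741.80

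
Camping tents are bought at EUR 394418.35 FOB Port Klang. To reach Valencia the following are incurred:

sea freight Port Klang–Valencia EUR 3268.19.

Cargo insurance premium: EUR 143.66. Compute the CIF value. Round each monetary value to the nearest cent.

CIF value: EUR 397830.20

CIF = FOB price + freight + insurance
CIF = 394418.35 + 3268.19 + 143.66 = 397830.20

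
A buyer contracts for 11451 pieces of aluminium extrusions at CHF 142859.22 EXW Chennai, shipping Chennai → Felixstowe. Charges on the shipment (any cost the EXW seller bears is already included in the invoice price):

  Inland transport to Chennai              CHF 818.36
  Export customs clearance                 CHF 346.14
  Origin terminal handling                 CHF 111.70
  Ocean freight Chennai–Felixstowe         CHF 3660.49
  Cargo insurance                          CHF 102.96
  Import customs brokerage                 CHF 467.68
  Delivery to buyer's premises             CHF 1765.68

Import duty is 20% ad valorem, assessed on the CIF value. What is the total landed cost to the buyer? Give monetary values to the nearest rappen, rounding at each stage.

Total landed cost: CHF 179712.00

EXW: the seller makes goods available at their premises; the buyer bears all onward costs.
CIF value = EXW price + inland to port + export clearance + origin terminal + freight + insurance = 142859.22 + 818.36 + 346.14 + 111.70 + 3660.49 + 102.96 = 147898.87
Import duty = 147898.87 × 20% = 29579.77
Buyer bears: inland to port 818.36 + export clearance 346.14 + origin terminal 111.70 + freight 3660.49 + insurance 102.96 + brokerage 467.68 + delivery 1765.68 + duty 29579.77 = 36852.78
Landed cost = invoice 142859.22 + 36852.78 = 179712.00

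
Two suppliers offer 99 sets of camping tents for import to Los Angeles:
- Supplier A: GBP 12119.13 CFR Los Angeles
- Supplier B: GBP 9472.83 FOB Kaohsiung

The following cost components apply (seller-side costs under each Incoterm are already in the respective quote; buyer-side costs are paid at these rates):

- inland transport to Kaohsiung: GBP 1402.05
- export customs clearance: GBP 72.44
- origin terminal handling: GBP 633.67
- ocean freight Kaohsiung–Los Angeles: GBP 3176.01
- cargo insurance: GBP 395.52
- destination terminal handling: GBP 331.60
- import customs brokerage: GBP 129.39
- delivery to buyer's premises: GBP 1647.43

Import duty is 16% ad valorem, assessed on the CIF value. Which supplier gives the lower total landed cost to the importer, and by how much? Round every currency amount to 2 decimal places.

Supplier A (CFR):
CIF value = CFR price + insurance = 12119.13 + 395.52 = 12514.65
Import duty = 12514.65 × 16% = 2002.34
Buyer bears (A): 395.52 + 331.60 + 129.39 + 1647.43 = 2503.94
Landed cost (A) = invoice 12119.13 + 2503.94 + duty 2002.34 = 16625.41
Supplier B (FOB):
CIF value = FOB price + freight + insurance = 9472.83 + 3176.01 + 395.52 = 13044.36
Import duty = 13044.36 × 16% = 2087.10
Buyer bears (B): 3176.01 + 395.52 + 331.60 + 129.39 + 1647.43 = 5679.95
Landed cost (B) = invoice 9472.83 + 5679.95 + duty 2087.10 = 17239.88
Difference = |16625.41 − 17239.88| = 614.47

Supplier A is cheaper by GBP 614.47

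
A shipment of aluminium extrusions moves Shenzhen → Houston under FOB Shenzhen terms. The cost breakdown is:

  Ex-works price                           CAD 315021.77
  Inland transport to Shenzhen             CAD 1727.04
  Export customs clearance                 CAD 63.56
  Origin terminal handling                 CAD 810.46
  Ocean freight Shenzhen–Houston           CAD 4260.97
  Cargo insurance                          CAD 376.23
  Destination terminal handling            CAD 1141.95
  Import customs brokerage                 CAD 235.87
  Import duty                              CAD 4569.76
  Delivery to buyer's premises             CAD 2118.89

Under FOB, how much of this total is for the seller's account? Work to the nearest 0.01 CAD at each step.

Seller's account: CAD 317622.83

FOB: the seller bears costs until goods are on board at the origin port; the buyer bears freight, insurance and all costs thereafter.
Seller's account: goods 315021.77 + inland to port 1727.04 + export clearance 63.56 + origin terminal 810.46 = 317622.83
Buyer's account: freight 4260.97 + insurance 376.23 + destination terminal 1141.95 + brokerage 235.87 + duty 4569.76 + delivery 2118.89 = 12703.67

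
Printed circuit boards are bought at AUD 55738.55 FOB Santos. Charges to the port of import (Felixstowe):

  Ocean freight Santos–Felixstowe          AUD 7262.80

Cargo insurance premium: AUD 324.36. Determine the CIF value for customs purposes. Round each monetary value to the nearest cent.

CIF = FOB price + freight + insurance
CIF = 55738.55 + 7262.80 + 324.36 = 63325.71

CIF value: AUD 63325.71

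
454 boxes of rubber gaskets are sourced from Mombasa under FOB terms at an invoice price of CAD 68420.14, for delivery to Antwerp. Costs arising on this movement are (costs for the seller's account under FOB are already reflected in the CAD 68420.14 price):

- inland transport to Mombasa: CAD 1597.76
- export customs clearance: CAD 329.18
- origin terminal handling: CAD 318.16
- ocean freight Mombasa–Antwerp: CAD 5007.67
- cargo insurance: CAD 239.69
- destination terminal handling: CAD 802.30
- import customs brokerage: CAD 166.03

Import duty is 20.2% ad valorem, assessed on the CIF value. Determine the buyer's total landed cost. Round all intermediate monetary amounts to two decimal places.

FOB: the seller bears costs until goods are on board at the origin port; the buyer bears freight, insurance and all costs thereafter.
Already in the invoice (seller's account under FOB): inland to port, export clearance, origin terminal — exclude.
CIF value = FOB price + freight + insurance = 68420.14 + 5007.67 + 239.69 = 73667.50
Import duty = 73667.50 × 20.2% = 14880.84
Buyer bears: freight 5007.67 + insurance 239.69 + destination terminal 802.30 + brokerage 166.03 + duty 14880.84 = 21096.53
Landed cost = invoice 68420.14 + 21096.53 = 89516.67

Total landed cost: CAD 89516.67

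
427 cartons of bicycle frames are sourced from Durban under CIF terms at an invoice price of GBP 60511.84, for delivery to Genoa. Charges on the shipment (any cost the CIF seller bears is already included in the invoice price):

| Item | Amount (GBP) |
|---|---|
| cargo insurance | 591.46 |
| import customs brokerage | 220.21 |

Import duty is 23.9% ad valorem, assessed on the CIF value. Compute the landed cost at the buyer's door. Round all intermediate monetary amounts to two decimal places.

CIF: the seller pays costs through ocean freight and marine insurance to the destination port.
Already in the invoice (seller's account under CIF): insurance — exclude.
The CIF price already equals the CIF value: 60511.84
Import duty = 60511.84 × 23.9% = 14462.33
Buyer bears: brokerage 220.21 + duty 14462.33 = 14682.54
Landed cost = invoice 60511.84 + 14682.54 = 75194.38

Total landed cost: GBP 75194.38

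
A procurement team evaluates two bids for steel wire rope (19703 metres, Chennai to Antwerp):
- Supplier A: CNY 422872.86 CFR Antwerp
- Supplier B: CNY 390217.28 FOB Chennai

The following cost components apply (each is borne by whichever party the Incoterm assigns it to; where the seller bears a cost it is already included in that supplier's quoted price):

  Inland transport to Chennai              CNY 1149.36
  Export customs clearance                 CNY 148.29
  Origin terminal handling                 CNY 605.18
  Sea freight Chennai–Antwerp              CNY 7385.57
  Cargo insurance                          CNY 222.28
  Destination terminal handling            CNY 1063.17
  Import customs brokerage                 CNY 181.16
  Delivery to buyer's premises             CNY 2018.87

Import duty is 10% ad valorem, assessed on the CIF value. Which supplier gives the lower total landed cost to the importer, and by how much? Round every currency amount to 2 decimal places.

Supplier B is cheaper by CNY 27797.01

Supplier A (CFR):
CIF value = CFR price + insurance = 422872.86 + 222.28 = 423095.14
Import duty = 423095.14 × 10% = 42309.51
Buyer bears (A): 222.28 + 1063.17 + 181.16 + 2018.87 = 3485.48
Landed cost (A) = invoice 422872.86 + 3485.48 + duty 42309.51 = 468667.85
Supplier B (FOB):
CIF value = FOB price + freight + insurance = 390217.28 + 7385.57 + 222.28 = 397825.13
Import duty = 397825.13 × 10% = 39782.51
Buyer bears (B): 7385.57 + 222.28 + 1063.17 + 181.16 + 2018.87 = 10871.05
Landed cost (B) = invoice 390217.28 + 10871.05 + duty 39782.51 = 440870.84
Difference = |468667.85 − 440870.84| = 27797.01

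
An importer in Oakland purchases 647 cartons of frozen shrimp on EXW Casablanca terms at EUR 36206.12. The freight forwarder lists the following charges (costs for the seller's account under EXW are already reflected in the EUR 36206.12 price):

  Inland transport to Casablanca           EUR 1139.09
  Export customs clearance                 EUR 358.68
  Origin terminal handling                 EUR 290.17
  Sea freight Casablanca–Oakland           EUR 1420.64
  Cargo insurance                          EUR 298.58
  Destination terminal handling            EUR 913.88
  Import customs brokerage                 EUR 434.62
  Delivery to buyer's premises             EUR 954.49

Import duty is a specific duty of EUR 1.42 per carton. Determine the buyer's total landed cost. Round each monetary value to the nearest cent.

Total landed cost: EUR 42935.01

EXW: the seller makes goods available at their premises; the buyer bears all onward costs.
CIF value = EXW price + inland to port + export clearance + origin terminal + freight + insurance = 36206.12 + 1139.09 + 358.68 + 290.17 + 1420.64 + 298.58 = 39713.28
Import duty = 647 × 1.42 = 918.74
Buyer bears: inland to port 1139.09 + export clearance 358.68 + origin terminal 290.17 + freight 1420.64 + insurance 298.58 + destination terminal 913.88 + brokerage 434.62 + delivery 954.49 + duty 918.74 = 6728.89
Landed cost = invoice 36206.12 + 6728.89 = 42935.01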